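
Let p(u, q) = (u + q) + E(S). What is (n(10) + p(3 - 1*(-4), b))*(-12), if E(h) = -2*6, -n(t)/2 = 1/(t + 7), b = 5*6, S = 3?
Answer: -5076/17 ≈ -298.59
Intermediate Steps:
b = 30
n(t) = -2/(7 + t) (n(t) = -2/(t + 7) = -2/(7 + t))
E(h) = -12
p(u, q) = -12 + q + u (p(u, q) = (u + q) - 12 = (q + u) - 12 = -12 + q + u)
(n(10) + p(3 - 1*(-4), b))*(-12) = (-2/(7 + 10) + (-12 + 30 + (3 - 1*(-4))))*(-12) = (-2/17 + (-12 + 30 + (3 + 4)))*(-12) = (-2*1/17 + (-12 + 30 + 7))*(-12) = (-2/17 + 25)*(-12) = (423/17)*(-12) = -5076/17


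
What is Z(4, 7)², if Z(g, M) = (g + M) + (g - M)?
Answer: 64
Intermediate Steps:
Z(g, M) = 2*g (Z(g, M) = (M + g) + (g - M) = 2*g)
Z(4, 7)² = (2*4)² = 8² = 64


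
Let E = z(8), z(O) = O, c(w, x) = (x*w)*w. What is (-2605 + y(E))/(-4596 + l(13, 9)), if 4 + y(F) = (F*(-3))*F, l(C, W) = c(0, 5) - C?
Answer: 2801/4609 ≈ 0.60772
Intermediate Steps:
c(w, x) = x*w**2 (c(w, x) = (w*x)*w = x*w**2)
l(C, W) = -C (l(C, W) = 5*0**2 - C = 5*0 - C = 0 - C = -C)
E = 8
y(F) = -4 - 3*F**2 (y(F) = -4 + (F*(-3))*F = -4 + (-3*F)*F = -4 - 3*F**2)
(-2605 + y(E))/(-4596 + l(13, 9)) = (-2605 + (-4 - 3*8**2))/(-4596 - 1*13) = (-2605 + (-4 - 3*64))/(-4596 - 13) = (-2605 + (-4 - 192))/(-4609) = (-2605 - 196)*(-1/4609) = -2801*(-1/4609) = 2801/4609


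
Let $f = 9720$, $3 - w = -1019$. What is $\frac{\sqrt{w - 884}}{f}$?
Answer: $\frac{\sqrt{138}}{9720} \approx 0.0012086$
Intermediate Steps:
$w = 1022$ ($w = 3 - -1019 = 3 + 1019 = 1022$)
$\frac{\sqrt{w - 884}}{f} = \frac{\sqrt{1022 - 884}}{9720} = \sqrt{138} \cdot \frac{1}{9720} = \frac{\sqrt{138}}{9720}$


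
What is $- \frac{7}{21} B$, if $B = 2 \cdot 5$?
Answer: $- \frac{10}{3} \approx -3.3333$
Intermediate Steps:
$B = 10$
$- \frac{7}{21} B = - \frac{7}{21} \cdot 10 = \left(-7\right) \frac{1}{21} \cdot 10 = \left(- \frac{1}{3}\right) 10 = - \frac{10}{3}$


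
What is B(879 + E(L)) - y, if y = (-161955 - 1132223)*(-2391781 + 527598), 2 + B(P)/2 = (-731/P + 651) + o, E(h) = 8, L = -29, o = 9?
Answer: -2139962562605308/887 ≈ -2.4126e+12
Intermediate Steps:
B(P) = 1316 - 1462/P (B(P) = -4 + 2*((-731/P + 651) + 9) = -4 + 2*((651 - 731/P) + 9) = -4 + 2*(660 - 731/P) = -4 + (1320 - 1462/P) = 1316 - 1462/P)
y = 2412584626574 (y = -1294178*(-1864183) = 2412584626574)
B(879 + E(L)) - y = (1316 - 1462/(879 + 8)) - 1*2412584626574 = (1316 - 1462/887) - 2412584626574 = 1165830/887 - 2412584626574 = -2139962562605308/887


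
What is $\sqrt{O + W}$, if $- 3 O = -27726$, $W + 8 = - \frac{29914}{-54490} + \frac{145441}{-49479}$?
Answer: $\frac{2 \sqrt{4194043083627344691735}}{1348055355} \approx 96.081$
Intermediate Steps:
$W = - \frac{14006925482}{1348055355}$ ($W = -8 + \left(- \frac{29914}{-54490} + \frac{145441}{-49479}\right) = -8 + \left(\left(-29914\right) \left(- \frac{1}{54490}\right) + 145441 \left(- \frac{1}{49479}\right)\right) = -8 + \left(\frac{14957}{27245} - \frac{145441}{49479}\right) = -8 - \frac{3222482642}{1348055355} = - \frac{14006925482}{1348055355} \approx -10.39$)
$O = 9242$ ($O = \left(- \frac{1}{3}\right) \left(-27726\right) = 9242$)
$\sqrt{O + W} = \sqrt{9242 - \frac{14006925482}{1348055355}} = \sqrt{\frac{12444720665428}{1348055355}} = \frac{2 \sqrt{4194043083627344691735}}{1348055355}$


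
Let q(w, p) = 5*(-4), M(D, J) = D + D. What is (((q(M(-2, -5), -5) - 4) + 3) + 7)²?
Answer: 196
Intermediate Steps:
M(D, J) = 2*D
q(w, p) = -20
(((q(M(-2, -5), -5) - 4) + 3) + 7)² = (((-20 - 4) + 3) + 7)² = ((-24 + 3) + 7)² = (-21 + 7)² = (-14)² = 196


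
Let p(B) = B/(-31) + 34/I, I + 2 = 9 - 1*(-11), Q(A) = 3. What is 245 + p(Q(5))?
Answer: 68855/279 ≈ 246.79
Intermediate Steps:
I = 18 (I = -2 + (9 - 1*(-11)) = -2 + (9 + 11) = -2 + 20 = 18)
p(B) = 17/9 - B/31 (p(B) = B/(-31) + 34/18 = B*(-1/31) + 34*(1/18) = -B/31 + 17/9 = 17/9 - B/31)
245 + p(Q(5)) = 245 + (17/9 - 1/31*3) = 245 + (17/9 - 3/31) = 245 + 500/279 = 68855/279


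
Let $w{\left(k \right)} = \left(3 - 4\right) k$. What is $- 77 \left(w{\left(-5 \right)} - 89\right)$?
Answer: $6468$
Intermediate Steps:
$w{\left(k \right)} = - k$
$- 77 \left(w{\left(-5 \right)} - 89\right) = - 77 \left(\left(-1\right) \left(-5\right) - 89\right) = - 77 \left(5 - 89\right) = \left(-77\right) \left(-84\right) = 6468$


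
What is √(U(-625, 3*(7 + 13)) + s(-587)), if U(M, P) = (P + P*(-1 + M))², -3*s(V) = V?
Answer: √12656251761/3 ≈ 37500.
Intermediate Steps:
s(V) = -V/3
√(U(-625, 3*(7 + 13)) + s(-587)) = √((-625)²*(3*(7 + 13))² - ⅓*(-587)) = √(390625*(3*20)² + 587/3) = √(390625*60² + 587/3) = √(390625*3600 + 587/3) = √(1406250000 + 587/3) = √(4218750587/3) = √12656251761/3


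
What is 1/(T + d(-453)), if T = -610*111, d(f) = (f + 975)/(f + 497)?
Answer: -22/1489359 ≈ -1.4771e-5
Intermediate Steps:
d(f) = (975 + f)/(497 + f)
T = -67710
1/(T + d(-453)) = 1/(-67710 + (975 - 453)/(497 - 453)) = 1/(-67710 + 522/44) = 1/(-67710 + (1/44)*522) = 1/(-67710 + 261/22) = 1/(-1489359/22) = -22/1489359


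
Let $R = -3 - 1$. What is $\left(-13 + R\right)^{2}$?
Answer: $289$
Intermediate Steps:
$R = -4$ ($R = -3 - 1 = -4$)
$\left(-13 + R\right)^{2} = \left(-13 - 4\right)^{2} = \left(-17\right)^{2} = 289$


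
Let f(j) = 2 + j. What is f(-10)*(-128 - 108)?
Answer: 1888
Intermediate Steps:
f(-10)*(-128 - 108) = (2 - 10)*(-128 - 108) = -8*(-236) = 1888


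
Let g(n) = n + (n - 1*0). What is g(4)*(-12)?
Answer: -96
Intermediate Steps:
g(n) = 2*n (g(n) = n + (n + 0) = n + n = 2*n)
g(4)*(-12) = (2*4)*(-12) = 8*(-12) = -96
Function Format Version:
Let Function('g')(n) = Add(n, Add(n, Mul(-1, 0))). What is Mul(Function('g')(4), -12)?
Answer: -96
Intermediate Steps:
Function('g')(n) = Mul(2, n) (Function('g')(n) = Add(n, Add(n, 0)) = Add(n, n) = Mul(2, n))
Mul(Function('g')(4), -12) = Mul(Mul(2, 4), -12) = Mul(8, -12) = -96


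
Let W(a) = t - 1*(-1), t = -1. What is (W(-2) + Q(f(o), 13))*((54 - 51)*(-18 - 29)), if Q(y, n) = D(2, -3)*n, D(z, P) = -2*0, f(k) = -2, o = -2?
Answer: 0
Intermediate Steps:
D(z, P) = 0
Q(y, n) = 0 (Q(y, n) = 0*n = 0)
W(a) = 0 (W(a) = -1 - 1*(-1) = -1 + 1 = 0)
(W(-2) + Q(f(o), 13))*((54 - 51)*(-18 - 29)) = (0 + 0)*((54 - 51)*(-18 - 29)) = 0*(3*(-47)) = 0*(-141) = 0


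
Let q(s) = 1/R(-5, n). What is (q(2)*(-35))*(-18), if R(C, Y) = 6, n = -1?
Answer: 105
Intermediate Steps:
q(s) = ⅙ (q(s) = 1/6 = ⅙)
(q(2)*(-35))*(-18) = ((⅙)*(-35))*(-18) = -35/6*(-18) = 105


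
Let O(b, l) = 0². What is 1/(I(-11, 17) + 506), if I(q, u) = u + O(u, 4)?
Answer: 1/523 ≈ 0.0019120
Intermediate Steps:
O(b, l) = 0
I(q, u) = u (I(q, u) = u + 0 = u)
1/(I(-11, 17) + 506) = 1/(17 + 506) = 1/523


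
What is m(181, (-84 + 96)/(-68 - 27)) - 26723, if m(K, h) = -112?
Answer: -26835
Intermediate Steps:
m(181, (-84 + 96)/(-68 - 27)) - 26723 = -112 - 26723 = -26835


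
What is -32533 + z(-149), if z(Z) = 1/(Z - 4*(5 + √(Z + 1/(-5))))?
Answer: 2*(-2749039*√5 - 65066*I*√746)/(169*√5 + 4*I*√746) ≈ -32533.0 + 0.0015793*I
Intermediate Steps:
z(Z) = 1/(-20 + Z - 4*√(-⅕ + Z)) (z(Z) = 1/(Z - 4*(5 + √(Z - ⅕))) = 1/(Z - 4*(5 + √(-⅕ + Z))) = 1/(Z + (-20 - 4*√(-⅕ + Z))) = 1/(-20 + Z - 4*√(-⅕ + Z)))
-32533 + z(-149) = -32533 + √5/(-20*√5 - 4*√(-1 + 5*(-149)) - 149*√5) = -32533 + √5/(-20*√5 - 4*√(-1 - 745) - 149*√5) = -32533 + √5/(-20*√5 - 4*I*√746 - 149*√5) = -32533 + √5/(-169*√5 - 4*I*√746)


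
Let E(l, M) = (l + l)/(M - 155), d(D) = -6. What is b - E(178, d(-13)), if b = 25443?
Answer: 4096679/161 ≈ 25445.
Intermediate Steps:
E(l, M) = 2*l/(-155 + M) (E(l, M) = (2*l)/(-155 + M) = 2*l/(-155 + M))
b - E(178, d(-13)) = 25443 - 2*178/(-155 - 6) = 25443 - 2*178/(-161) = 25443 - 2*178*(-1)/161 = 25443 - 1*(-356/161) = 25443 + 356/161 = 4096679/161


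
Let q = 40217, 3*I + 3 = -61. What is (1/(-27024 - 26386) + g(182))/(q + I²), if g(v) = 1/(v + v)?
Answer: 34101/508317604340 ≈ 6.7086e-8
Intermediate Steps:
I = -64/3 (I = -1 + (⅓)*(-61) = -1 - 61/3 = -64/3 ≈ -21.333)
g(v) = 1/(2*v)
(1/(-27024 - 26386) + g(182))/(q + I²) = (1/(-27024 - 26386) + (½)/182)/(40217 + (-64/3)²) = (1/(-53410) + (½)*(1/182))/(40217 + 4096/9) = (-1/53410 + 1/364)/(366049/9) = (3789/1388660)*(9/366049) = 34101/508317604340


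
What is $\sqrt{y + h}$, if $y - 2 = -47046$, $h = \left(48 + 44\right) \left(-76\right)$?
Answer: $6 i \sqrt{1501} \approx 232.46 i$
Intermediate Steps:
$h = -6992$ ($h = 92 \left(-76\right) = -6992$)
$y = -47044$ ($y = 2 - 47046 = -47044$)
$\sqrt{y + h} = \sqrt{-47044 - 6992} = \sqrt{-54036} = 6 i \sqrt{1501}$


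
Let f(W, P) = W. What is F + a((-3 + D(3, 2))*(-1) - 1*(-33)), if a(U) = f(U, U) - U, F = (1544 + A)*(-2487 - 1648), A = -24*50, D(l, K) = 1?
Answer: -1422440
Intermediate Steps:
A = -1200
F = -1422440 (F = (1544 - 1200)*(-2487 - 1648) = 344*(-4135) = -1422440)
a(U) = 0 (a(U) = U - U = 0)
F + a((-3 + D(3, 2))*(-1) - 1*(-33)) = -1422440 + 0 = -1422440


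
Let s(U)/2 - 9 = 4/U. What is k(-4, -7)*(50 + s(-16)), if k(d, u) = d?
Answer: -270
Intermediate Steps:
s(U) = 18 + 8/U (s(U) = 18 + 2*(4/U) = 18 + 8/U)
k(-4, -7)*(50 + s(-16)) = -4*(50 + (18 + 8/(-16))) = -4*(50 + (18 + 8*(-1/16))) = -4*(50 + (18 - 1/2)) = -4*(50 + 35/2) = -4*135/2 = -270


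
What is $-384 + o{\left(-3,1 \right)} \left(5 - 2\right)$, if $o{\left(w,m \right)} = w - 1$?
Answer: $-396$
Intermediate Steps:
$o{\left(w,m \right)} = -1 + w$
$-384 + o{\left(-3,1 \right)} \left(5 - 2\right) = -384 + \left(-1 - 3\right) \left(5 - 2\right) = -384 - 12 = -396$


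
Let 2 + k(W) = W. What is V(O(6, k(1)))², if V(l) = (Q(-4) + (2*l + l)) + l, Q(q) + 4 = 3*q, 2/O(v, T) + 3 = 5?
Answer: 144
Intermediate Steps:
k(W) = -2 + W
O(v, T) = 1 (O(v, T) = 2/(-3 + 5) = 2/2 = 2*(½) = 1)
Q(q) = -4 + 3*q
V(l) = -16 + 4*l (V(l) = ((-4 + 3*(-4)) + (2*l + l)) + l = ((-4 - 12) + 3*l) + l = (-16 + 3*l) + l = -16 + 4*l)
V(O(6, k(1)))² = (-16 + 4*1)² = (-16 + 4)² = (-12)² = 144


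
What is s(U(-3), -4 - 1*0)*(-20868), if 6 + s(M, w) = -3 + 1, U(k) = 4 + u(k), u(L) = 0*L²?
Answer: 166944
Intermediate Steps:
u(L) = 0
U(k) = 4 (U(k) = 4 + 0 = 4)
s(M, w) = -8 (s(M, w) = -6 + (-3 + 1) = -6 - 2 = -8)
s(U(-3), -4 - 1*0)*(-20868) = -8*(-20868) = 166944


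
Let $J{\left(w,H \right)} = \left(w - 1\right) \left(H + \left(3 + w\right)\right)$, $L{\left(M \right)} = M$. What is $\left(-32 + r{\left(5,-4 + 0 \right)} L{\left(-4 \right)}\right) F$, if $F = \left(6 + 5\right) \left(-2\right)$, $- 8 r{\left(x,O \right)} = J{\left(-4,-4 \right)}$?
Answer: $429$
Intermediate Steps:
$J{\left(w,H \right)} = \left(-1 + w\right) \left(3 + H + w\right)$
$r{\left(x,O \right)} = - \frac{25}{8}$ ($r{\left(x,O \right)} = - \frac{-3 + \left(-4\right)^{2} - -4 + 2 \left(-4\right) - -16}{8} = - \frac{-3 + 16 + 4 - 8 + 16}{8} = \left(- \frac{1}{8}\right) 25 = - \frac{25}{8}$)
$F = -22$ ($F = 11 \left(-2\right) = -22$)
$\left(-32 + r{\left(5,-4 + 0 \right)} L{\left(-4 \right)}\right) F = \left(-32 - - \frac{25}{2}\right) \left(-22\right) = \left(-32 + \frac{25}{2}\right) \left(-22\right) = \left(- \frac{39}{2}\right) \left(-22\right) = 429$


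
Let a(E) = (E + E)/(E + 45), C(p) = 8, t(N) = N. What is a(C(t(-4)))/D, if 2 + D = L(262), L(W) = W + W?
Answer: 8/13833 ≈ 0.00057833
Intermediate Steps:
L(W) = 2*W
a(E) = 2*E/(45 + E) (a(E) = (2*E)/(45 + E) = 2*E/(45 + E))
D = 522 (D = -2 + 2*262 = -2 + 524 = 522)
a(C(t(-4)))/D = (2*8/(45 + 8))/522 = (2*8/53)*(1/522) = (2*8*(1/53))*(1/522) = (16/53)*(1/522) = 8/13833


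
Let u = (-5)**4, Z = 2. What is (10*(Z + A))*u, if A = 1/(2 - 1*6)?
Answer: 21875/2 ≈ 10938.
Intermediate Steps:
A = -1/4 (A = 1/(2 - 6) = 1/(-4) = -1/4 ≈ -0.25000)
u = 625
(10*(Z + A))*u = (10*(2 - 1/4))*625 = (10*(7/4))*625 = (35/2)*625 = 21875/2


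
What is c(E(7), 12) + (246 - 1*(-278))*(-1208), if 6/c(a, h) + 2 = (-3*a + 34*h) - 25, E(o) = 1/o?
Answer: -281048441/444 ≈ -6.3299e+5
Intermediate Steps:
E(o) = 1/o
c(a, h) = 6/(-27 - 3*a + 34*h) (c(a, h) = 6/(-2 + ((-3*a + 34*h) - 25)) = 6/(-2 + (-25 - 3*a + 34*h)) = 6/(-27 - 3*a + 34*h))
c(E(7), 12) + (246 - 1*(-278))*(-1208) = -6/(27 - 34*12 + 3/7) + (246 - 1*(-278))*(-1208) = -6/(27 - 408 + 3*(⅐)) + (246 + 278)*(-1208) = -6/(27 - 408 + 3/7) + 524*(-1208) = -6/(-2664/7) - 632992 = -6*(-7/2664) - 632992 = 7/444 - 632992 = -281048441/444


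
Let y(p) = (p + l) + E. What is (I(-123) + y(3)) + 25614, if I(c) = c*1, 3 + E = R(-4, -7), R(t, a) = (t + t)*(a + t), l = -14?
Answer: 25565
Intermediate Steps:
R(t, a) = 2*t*(a + t) (R(t, a) = (2*t)*(a + t) = 2*t*(a + t))
E = 85 (E = -3 + 2*(-4)*(-7 - 4) = -3 + 2*(-4)*(-11) = -3 + 88 = 85)
I(c) = c
y(p) = 71 + p (y(p) = (p - 14) + 85 = (-14 + p) + 85 = 71 + p)
(I(-123) + y(3)) + 25614 = (-123 + (71 + 3)) + 25614 = (-123 + 74) + 25614 = -49 + 25614 = 25565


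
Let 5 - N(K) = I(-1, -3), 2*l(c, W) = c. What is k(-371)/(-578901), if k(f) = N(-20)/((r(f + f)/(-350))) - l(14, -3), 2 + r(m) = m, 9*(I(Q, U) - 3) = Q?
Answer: 1183/114009444 ≈ 1.0376e-5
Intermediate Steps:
I(Q, U) = 3 + Q/9
l(c, W) = c/2
r(m) = -2 + m
N(K) = 19/9 (N(K) = 5 - (3 + (⅑)*(-1)) = 5 - (3 - ⅑) = 5 - 1*26/9 = 5 - 26/9 = 19/9)
k(f) = -7 + 19/(9*(1/175 - f/175)) (k(f) = 19/(9*(((-2 + (f + f))/(-350)))) - 14/2 = 19/(9*(((-2 + 2*f)*(-1/350)))) - 1*7 = 19/(9*(1/175 - f/175)) - 7 = -7 + 19/(9*(1/175 - f/175)))
k(-371)/(-578901) = (7*(-466 - 9*(-371))/(9*(-1 - 371)))/(-578901) = ((7/9)*(-466 + 3339)/(-372))*(-1/578901) = ((7/9)*(-1/372)*2873)*(-1/578901) = -20111/3348*(-1/578901) = 1183/114009444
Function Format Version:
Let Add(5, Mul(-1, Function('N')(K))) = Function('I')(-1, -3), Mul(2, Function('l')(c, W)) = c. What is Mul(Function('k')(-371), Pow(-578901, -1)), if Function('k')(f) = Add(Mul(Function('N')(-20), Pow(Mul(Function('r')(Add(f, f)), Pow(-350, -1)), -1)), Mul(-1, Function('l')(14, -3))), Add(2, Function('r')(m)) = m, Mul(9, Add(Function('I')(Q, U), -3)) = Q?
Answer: Rational(1183, 114009444) ≈ 1.0376e-5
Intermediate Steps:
Function('I')(Q, U) = Add(3, Mul(Rational(1, 9), Q))
Function('l')(c, W) = Mul(Rational(1, 2), c)
Function('r')(m) = Add(-2, m)
Function('N')(K) = Rational(19, 9) (Function('N')(K) = Add(5, Mul(-1, Add(3, Mul(Rational(1, 9), -1)))) = Add(5, Mul(-1, Add(3, Rational(-1, 9)))) = Add(5, Mul(-1, Rational(26, 9))) = Add(5, Rational(-26, 9)) = Rational(19, 9))
Function('k')(f) = Add(-7, Mul(Rational(19, 9), Pow(Add(Rational(1, 175), Mul(Rational(-1, 175), f)), -1))) (Function('k')(f) = Add(Mul(Rational(19, 9), Pow(Mul(Add(-2, Add(f, f)), Pow(-350, -1)), -1)), Mul(-1, Mul(Rational(1, 2), 14))) = Add(Mul(Rational(19, 9), Pow(Mul(Add(-2, Mul(2, f)), Rational(-1, 350)), -1)), Mul(-1, 7)) = Add(Mul(Rational(19, 9), Pow(Add(Rational(1, 175), Mul(Rational(-1, 175), f)), -1)), -7) = Add(-7, Mul(Rational(19, 9), Pow(Add(Rational(1, 175), Mul(Rational(-1, 175), f)), -1))))
Mul(Function('k')(-371), Pow(-578901, -1)) = Mul(Mul(Rational(7, 9), Pow(Add(-1, -371), -1), Add(-466, Mul(-9, -371))), Pow(-578901, -1)) = Mul(Mul(Rational(7, 9), Pow(-372, -1), Add(-466, 3339)), Rational(-1, 578901)) = Mul(Mul(Rational(7, 9), Rational(-1, 372), 2873), Rational(-1, 578901)) = Mul(Rational(-20111, 3348), Rational(-1, 578901)) = Rational(1183, 114009444)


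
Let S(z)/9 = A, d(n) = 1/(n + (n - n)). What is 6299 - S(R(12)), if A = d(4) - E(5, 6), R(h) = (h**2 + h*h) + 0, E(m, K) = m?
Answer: 25367/4 ≈ 6341.8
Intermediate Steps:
d(n) = 1/n (d(n) = 1/(n + 0) = 1/n)
R(h) = 2*h**2 (R(h) = (h**2 + h**2) + 0 = 2*h**2 + 0 = 2*h**2)
A = -19/4 (A = 1/4 - 1*5 = 1/4 - 5 = -19/4 ≈ -4.7500)
S(z) = -171/4 (S(z) = 9*(-19/4) = -171/4)
6299 - S(R(12)) = 6299 - 1*(-171/4) = 6299 + 171/4 = 25367/4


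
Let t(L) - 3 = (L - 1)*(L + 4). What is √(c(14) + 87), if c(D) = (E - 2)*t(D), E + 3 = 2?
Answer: 4*I*√39 ≈ 24.98*I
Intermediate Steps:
E = -1 (E = -3 + 2 = -1)
t(L) = 3 + (-1 + L)*(4 + L) (t(L) = 3 + (L - 1)*(L + 4) = 3 + (-1 + L)*(4 + L))
c(D) = 3 - 9*D - 3*D² (c(D) = (-1 - 2)*(-1 + D² + 3*D) = -3*(-1 + D² + 3*D) = 3 - 9*D - 3*D²)
√(c(14) + 87) = √((3 - 9*14 - 3*14²) + 87) = √((3 - 126 - 3*196) + 87) = √((3 - 126 - 588) + 87) = √(-711 + 87) = √(-624) = 4*I*√39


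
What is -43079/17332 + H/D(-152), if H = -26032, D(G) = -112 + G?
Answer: 54976721/571956 ≈ 96.120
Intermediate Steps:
-43079/17332 + H/D(-152) = -43079/17332 - 26032/(-112 - 152) = -43079*1/17332 - 26032/(-264) = -43079/17332 - 26032*(-1/264) = -43079/17332 + 3254/33 = 54976721/571956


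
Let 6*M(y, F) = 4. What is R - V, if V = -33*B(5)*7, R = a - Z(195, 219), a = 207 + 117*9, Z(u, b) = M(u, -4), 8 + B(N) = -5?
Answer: -5231/3 ≈ -1743.7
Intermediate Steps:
M(y, F) = ⅔ (M(y, F) = (⅙)*4 = ⅔)
B(N) = -13 (B(N) = -8 - 5 = -13)
Z(u, b) = ⅔
a = 1260 (a = 207 + 1053 = 1260)
R = 3778/3 (R = 1260 - 1*⅔ = 1260 - ⅔ = 3778/3 ≈ 1259.3)
V = 3003 (V = -33*(-13)*7 = 429*7 = 3003)
R - V = 3778/3 - 1*3003 = 3778/3 - 3003 = -5231/3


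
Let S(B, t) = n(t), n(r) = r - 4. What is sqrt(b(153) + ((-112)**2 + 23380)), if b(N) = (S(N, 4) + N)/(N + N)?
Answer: sqrt(143698)/2 ≈ 189.54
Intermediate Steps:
n(r) = -4 + r
S(B, t) = -4 + t
b(N) = 1/2 (b(N) = ((-4 + 4) + N)/(N + N) = (0 + N)/((2*N)) = N*(1/(2*N)) = 1/2)
sqrt(b(153) + ((-112)**2 + 23380)) = sqrt(1/2 + ((-112)**2 + 23380)) = sqrt(1/2 + (12544 + 23380)) = sqrt(1/2 + 35924) = sqrt(71849/2) = sqrt(143698)/2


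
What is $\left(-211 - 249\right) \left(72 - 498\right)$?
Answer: $195960$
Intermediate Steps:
$\left(-211 - 249\right) \left(72 - 498\right) = \left(-460\right) \left(-426\right) = 195960$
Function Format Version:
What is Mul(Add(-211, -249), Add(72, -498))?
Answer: 195960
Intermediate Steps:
Mul(Add(-211, -249), Add(72, -498)) = Mul(-460, -426) = 195960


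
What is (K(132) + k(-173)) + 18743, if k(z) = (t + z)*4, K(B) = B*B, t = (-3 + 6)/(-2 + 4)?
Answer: 35481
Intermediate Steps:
t = 3/2 ≈ 1.5000
K(B) = B**2
k(z) = 6 + 4*z (k(z) = (3/2 + z)*4 = 6 + 4*z)
(K(132) + k(-173)) + 18743 = (132**2 + (6 + 4*(-173))) + 18743 = (17424 + (6 - 692)) + 18743 = (17424 - 686) + 18743 = 16738 + 18743 = 35481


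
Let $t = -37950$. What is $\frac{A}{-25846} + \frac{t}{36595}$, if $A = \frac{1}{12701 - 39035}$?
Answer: $- \frac{5165970793441}{4981520459916} \approx -1.037$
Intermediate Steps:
$A = - \frac{1}{26334}$ ($A = \frac{1}{-26334} = - \frac{1}{26334} \approx -3.7974 \cdot 10^{-5}$)
$\frac{A}{-25846} + \frac{t}{36595} = - \frac{1}{26334 \left(-25846\right)} - \frac{37950}{36595} = \left(- \frac{1}{26334}\right) \left(- \frac{1}{25846}\right) - \frac{7590}{7319} = \frac{1}{680628564} - \frac{7590}{7319} = - \frac{5165970793441}{4981520459916}$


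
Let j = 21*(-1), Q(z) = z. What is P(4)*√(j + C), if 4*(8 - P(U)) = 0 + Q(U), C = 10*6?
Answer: 7*√39 ≈ 43.715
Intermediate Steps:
C = 60
j = -21
P(U) = 8 - U/4 (P(U) = 8 - (0 + U)/4 = 8 - U/4)
P(4)*√(j + C) = (8 - ¼*4)*√(-21 + 60) = (8 - 1)*√39 = 7*√39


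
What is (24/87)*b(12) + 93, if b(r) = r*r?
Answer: 3849/29 ≈ 132.72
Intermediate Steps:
b(r) = r²
(24/87)*b(12) + 93 = (24/87)*12² + 93 = (24*(1/87))*144 + 93 = (8/29)*144 + 93 = 1152/29 + 93 = 3849/29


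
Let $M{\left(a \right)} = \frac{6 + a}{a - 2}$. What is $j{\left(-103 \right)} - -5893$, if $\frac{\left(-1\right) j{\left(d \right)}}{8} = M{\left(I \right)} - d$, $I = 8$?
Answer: $\frac{15151}{3} \approx 5050.3$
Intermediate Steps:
$M{\left(a \right)} = \frac{6 + a}{-2 + a}$
$j{\left(d \right)} = - \frac{56}{3} + 8 d$ ($j{\left(d \right)} = - 8 \left(\frac{6 + 8}{-2 + 8} - d\right) = - 8 \left(\frac{1}{6} \cdot 14 - d\right) = - 8 \left(\frac{7}{3} - d\right) = - \frac{56}{3} + 8 d$)
$j{\left(-103 \right)} - -5893 = \left(- \frac{56}{3} + 8 \left(-103\right)\right) - -5893 = \left(- \frac{56}{3} - 824\right) + 5893 = - \frac{2528}{3} + 5893 = \frac{15151}{3}$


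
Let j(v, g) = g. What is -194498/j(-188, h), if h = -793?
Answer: 194498/793 ≈ 245.27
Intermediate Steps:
-194498/j(-188, h) = -194498/(-793) = -194498*(-1/793) = 194498/793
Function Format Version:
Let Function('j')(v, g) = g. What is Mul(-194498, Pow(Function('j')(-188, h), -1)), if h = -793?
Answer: Rational(194498, 793) ≈ 245.27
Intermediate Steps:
Mul(-194498, Pow(Function('j')(-188, h), -1)) = Mul(-194498, Pow(-793, -1)) = Mul(-194498, Rational(-1, 793)) = Rational(194498, 793)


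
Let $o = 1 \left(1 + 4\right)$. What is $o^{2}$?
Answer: $25$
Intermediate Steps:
$o = 5$ ($o = 1 \cdot 5 = 5$)
$o^{2} = 5^{2} = 25$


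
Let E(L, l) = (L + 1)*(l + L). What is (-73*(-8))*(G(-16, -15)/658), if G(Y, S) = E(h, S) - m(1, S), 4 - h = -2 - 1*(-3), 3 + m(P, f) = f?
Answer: -8760/329 ≈ -26.626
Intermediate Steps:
m(P, f) = -3 + f
h = 3 (h = 4 - (-2 - 1*(-3)) = 4 - (-2 + 3) = 4 - 1*1 = 4 - 1 = 3)
E(L, l) = (1 + L)*(L + l)
G(Y, S) = 15 + 3*S (G(Y, S) = (3 + S + 3² + 3*S) - (-3 + S) = (3 + S + 9 + 3*S) + (3 - S) = (12 + 4*S) + (3 - S) = 15 + 3*S)
(-73*(-8))*(G(-16, -15)/658) = (-73*(-8))*((15 + 3*(-15))/658) = 584*((15 - 45)*(1/658)) = 584*(-30*1/658) = 584*(-15/329) = -8760/329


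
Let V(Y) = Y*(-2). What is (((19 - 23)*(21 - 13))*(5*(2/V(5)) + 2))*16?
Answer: -512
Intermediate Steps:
V(Y) = -2*Y
(((19 - 23)*(21 - 13))*(5*(2/V(5)) + 2))*16 = (((19 - 23)*(21 - 13))*(5*(2/((-2*5))) + 2))*16 = ((-4*8)*(5*(2/(-10)) + 2))*16 = -32*(5*(2*(-1/10)) + 2)*16 = -32*(5*(-1/5) + 2)*16 = -32*(-1 + 2)*16 = -32*1*16 = -32*16 = -512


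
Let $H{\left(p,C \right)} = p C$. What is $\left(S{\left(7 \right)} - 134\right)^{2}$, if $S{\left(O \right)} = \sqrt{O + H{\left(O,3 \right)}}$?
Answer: $17984 - 536 \sqrt{7} \approx 16566.0$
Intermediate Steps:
$H{\left(p,C \right)} = C p$
$S{\left(O \right)} = 2 \sqrt{O}$ ($S{\left(O \right)} = \sqrt{O + 3 O} = \sqrt{4 O} = 2 \sqrt{O}$)
$\left(S{\left(7 \right)} - 134\right)^{2} = \left(2 \sqrt{7} - 134\right)^{2} = \left(-134 + 2 \sqrt{7}\right)^{2}$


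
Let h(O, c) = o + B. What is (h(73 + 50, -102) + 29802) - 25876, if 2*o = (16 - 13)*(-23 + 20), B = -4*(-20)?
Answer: 8003/2 ≈ 4001.5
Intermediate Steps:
B = 80
o = -9/2 (o = ((16 - 13)*(-23 + 20))/2 = (3*(-3))/2 = (½)*(-9) = -9/2 ≈ -4.5000)
h(O, c) = 151/2 (h(O, c) = -9/2 + 80 = 151/2)
(h(73 + 50, -102) + 29802) - 25876 = (151/2 + 29802) - 25876 = 59755/2 - 25876 = 8003/2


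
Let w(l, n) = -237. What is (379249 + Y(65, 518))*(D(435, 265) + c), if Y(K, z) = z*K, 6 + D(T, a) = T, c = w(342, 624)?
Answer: 79280448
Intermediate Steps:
c = -237
D(T, a) = -6 + T
Y(K, z) = K*z
(379249 + Y(65, 518))*(D(435, 265) + c) = (379249 + 65*518)*((-6 + 435) - 237) = (379249 + 33670)*(429 - 237) = 412919*192 = 79280448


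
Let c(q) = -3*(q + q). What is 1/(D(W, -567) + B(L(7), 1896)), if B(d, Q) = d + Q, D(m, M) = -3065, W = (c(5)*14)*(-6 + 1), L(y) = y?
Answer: -1/1162 ≈ -0.00086058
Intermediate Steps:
c(q) = -6*q
W = 2100 (W = (-6*5*14)*(-6 + 1) = -30*14*(-5) = -420*(-5) = 2100)
B(d, Q) = Q + d
1/(D(W, -567) + B(L(7), 1896)) = 1/(-3065 + (1896 + 7)) = 1/(-3065 + 1903) = 1/(-1162) = -1/1162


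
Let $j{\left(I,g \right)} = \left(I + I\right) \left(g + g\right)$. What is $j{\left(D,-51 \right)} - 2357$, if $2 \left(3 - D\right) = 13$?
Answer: $-1643$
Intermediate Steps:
$D = - \frac{7}{2}$ ($D = 3 - \frac{13}{2} = - \frac{7}{2} \approx -3.5$)
$j{\left(I,g \right)} = 4 I g$ ($j{\left(I,g \right)} = 2 I 2 g = 4 I g$)
$j{\left(D,-51 \right)} - 2357 = 4 \left(- \frac{7}{2}\right) \left(-51\right) - 2357 = 714 - 2357 = -1643$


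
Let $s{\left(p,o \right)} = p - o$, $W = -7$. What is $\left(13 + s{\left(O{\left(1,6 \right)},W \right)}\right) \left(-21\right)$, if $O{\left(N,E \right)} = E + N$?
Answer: $-567$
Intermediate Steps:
$\left(13 + s{\left(O{\left(1,6 \right)},W \right)}\right) \left(-21\right) = \left(13 + \left(\left(6 + 1\right) - -7\right)\right) \left(-21\right) = \left(13 + \left(7 + 7\right)\right) \left(-21\right) = \left(13 + 14\right) \left(-21\right) = 27 \left(-21\right) = -567$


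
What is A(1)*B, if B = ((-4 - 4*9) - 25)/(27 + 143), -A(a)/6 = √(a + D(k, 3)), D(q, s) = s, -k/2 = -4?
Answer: 78/17 ≈ 4.5882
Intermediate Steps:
k = 8 (k = -2*(-4) = 8)
A(a) = -6*√(3 + a) (A(a) = -6*√(a + 3) = -6*√(3 + a))
B = -13/34 (B = ((-4 - 36) - 25)/170 = (-40 - 25)*(1/170) = -65*1/170 = -13/34 ≈ -0.38235)
A(1)*B = -6*√(3 + 1)*(-13/34) = -6*√4*(-13/34) = -6*2*(-13/34) = -12*(-13/34) = 78/17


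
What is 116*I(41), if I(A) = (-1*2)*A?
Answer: -9512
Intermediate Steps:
I(A) = -2*A
116*I(41) = 116*(-2*41) = 116*(-82) = -9512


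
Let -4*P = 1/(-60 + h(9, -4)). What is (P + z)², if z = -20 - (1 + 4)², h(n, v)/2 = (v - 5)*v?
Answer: 4669921/2304 ≈ 2026.9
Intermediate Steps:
h(n, v) = 2*v*(-5 + v) (h(n, v) = 2*((v - 5)*v) = 2*((-5 + v)*v) = 2*(v*(-5 + v)) = 2*v*(-5 + v))
z = -45 (z = -20 - 1*5² = -20 - 1*25 = -20 - 25 = -45)
P = -1/48 (P = -1/(4*(-60 + 2*(-4)*(-5 - 4))) = -1/(4*(-60 + 2*(-4)*(-9))) = -1/(4*(-60 + 72)) = -¼/12 = -¼*1/12 = -1/48 ≈ -0.020833)
(P + z)² = (-1/48 - 45)² = (-2161/48)² = 4669921/2304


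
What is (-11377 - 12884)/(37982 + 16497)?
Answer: -24261/54479 ≈ -0.44533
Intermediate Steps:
(-11377 - 12884)/(37982 + 16497) = -24261/54479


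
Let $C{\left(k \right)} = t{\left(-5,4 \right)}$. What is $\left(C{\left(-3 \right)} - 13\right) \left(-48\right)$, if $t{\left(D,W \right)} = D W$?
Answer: $1584$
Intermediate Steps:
$C{\left(k \right)} = -20$ ($C{\left(k \right)} = \left(-5\right) 4 = -20$)
$\left(C{\left(-3 \right)} - 13\right) \left(-48\right) = \left(-20 - 13\right) \left(-48\right) = \left(-33\right) \left(-48\right) = 1584$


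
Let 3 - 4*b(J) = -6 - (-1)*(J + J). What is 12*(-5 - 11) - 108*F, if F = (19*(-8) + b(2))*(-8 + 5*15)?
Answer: 1090635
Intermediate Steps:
b(J) = 9/4 - J/2 (b(J) = ¾ - (-6 - (-1)*(J + J))/4 = ¾ - (-6 - (-1)*2*J)/4 = ¾ - (-6 - (-2)*J)/4 = ¾ - (-6 + 2*J)/4 = ¾ + (3/2 - J/2) = 9/4 - J/2)
F = -40401/4 (F = (19*(-8) + (9/4 - ½*2))*(-8 + 5*15) = (-152 + (9/4 - 1))*(-8 + 75) = (-152 + 5/4)*67 = -603/4*67 = -40401/4 ≈ -10100.)
12*(-5 - 11) - 108*F = 12*(-5 - 11) - 108*(-40401/4) = 12*(-16) + 1090827 = -192 + 1090827 = 1090635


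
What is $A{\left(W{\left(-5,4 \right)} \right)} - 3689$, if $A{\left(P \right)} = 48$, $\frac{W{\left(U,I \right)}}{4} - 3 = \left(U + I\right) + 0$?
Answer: $-3641$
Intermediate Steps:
$W{\left(U,I \right)} = 12 + 4 I + 4 U$ ($W{\left(U,I \right)} = 12 + 4 \left(\left(U + I\right) + 0\right) = 12 + 4 \left(\left(I + U\right) + 0\right) = 12 + 4 \left(I + U\right) = 12 + \left(4 I + 4 U\right) = 12 + 4 I + 4 U$)
$A{\left(W{\left(-5,4 \right)} \right)} - 3689 = 48 - 3689 = -3641$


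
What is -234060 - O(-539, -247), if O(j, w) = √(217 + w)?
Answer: -234060 - I*√30 ≈ -2.3406e+5 - 5.4772*I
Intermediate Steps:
-234060 - O(-539, -247) = -234060 - √(217 - 247) = -234060 - √(-30) = -234060 - I*√30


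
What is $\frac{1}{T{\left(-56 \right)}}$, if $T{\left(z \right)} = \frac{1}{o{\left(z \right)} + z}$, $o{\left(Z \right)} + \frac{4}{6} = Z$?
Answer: $- \frac{338}{3} \approx -112.67$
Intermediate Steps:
$o{\left(Z \right)} = - \frac{2}{3} + Z$
$T{\left(z \right)} = \frac{1}{- \frac{2}{3} + 2 z}$ ($T{\left(z \right)} = \frac{1}{\left(- \frac{2}{3} + z\right) + z} = \frac{1}{- \frac{2}{3} + 2 z}$)
$\frac{1}{T{\left(-56 \right)}} = \frac{1}{\frac{3}{2} \frac{1}{-1 + 3 \left(-56\right)}} = \frac{1}{\frac{3}{2} \frac{1}{-1 - 168}} = \frac{1}{\frac{3}{2} \frac{1}{-169}} = \frac{1}{\frac{3}{2} \left(- \frac{1}{169}\right)} = \frac{1}{- \frac{3}{338}} = - \frac{338}{3}$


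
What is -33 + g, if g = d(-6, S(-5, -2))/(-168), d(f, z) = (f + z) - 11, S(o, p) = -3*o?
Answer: -2771/84 ≈ -32.988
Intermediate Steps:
d(f, z) = -11 + f + z
g = 1/84 (g = (-11 - 6 - 3*(-5))/(-168) = (-11 - 6 + 15)*(-1/168) = -2*(-1/168) = 1/84 ≈ 0.011905)
-33 + g = -33 + 1/84 = -2771/84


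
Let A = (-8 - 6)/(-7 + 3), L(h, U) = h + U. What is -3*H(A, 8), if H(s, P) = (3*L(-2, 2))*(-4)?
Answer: 0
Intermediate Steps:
L(h, U) = U + h
A = 7/2 (A = -14/(-4) = -14*(-¼) = 7/2 ≈ 3.5000)
H(s, P) = 0 (H(s, P) = (3*(2 - 2))*(-4) = (3*0)*(-4) = 0*(-4) = 0)
-3*H(A, 8) = -3*0 = 0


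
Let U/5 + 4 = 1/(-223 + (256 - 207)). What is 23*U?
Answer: -80155/174 ≈ -460.66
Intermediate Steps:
U = -3485/174 (U = -20 + 5/(-223 + (256 - 207)) = -20 + 5/(-223 + 49) = -20 + 5/(-174) = -20 + 5*(-1/174) = -20 - 5/174 = -3485/174 ≈ -20.029)
23*U = 23*(-3485/174) = -80155/174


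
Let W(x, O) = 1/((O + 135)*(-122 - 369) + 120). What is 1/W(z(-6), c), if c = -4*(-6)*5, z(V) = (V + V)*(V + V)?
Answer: -125085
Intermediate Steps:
z(V) = 4*V**2 (z(V) = (2*V)*(2*V) = 4*V**2)
c = 120 (c = 24*5 = 120)
W(x, O) = 1/(-66165 - 491*O) (W(x, O) = 1/((135 + O)*(-491) + 120) = 1/((-66285 - 491*O) + 120) = 1/(-66165 - 491*O))
1/W(z(-6), c) = 1/(-1/(66165 + 491*120)) = 1/(-1/(66165 + 58920)) = 1/(-1/125085) = -125085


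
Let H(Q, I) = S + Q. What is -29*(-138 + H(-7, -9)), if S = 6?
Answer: 4031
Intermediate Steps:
H(Q, I) = 6 + Q
-29*(-138 + H(-7, -9)) = -29*(-138 + (6 - 7)) = -29*(-138 - 1) = -29*(-139) = 4031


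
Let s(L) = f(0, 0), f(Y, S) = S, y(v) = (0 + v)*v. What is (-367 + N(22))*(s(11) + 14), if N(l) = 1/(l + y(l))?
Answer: -1299907/253 ≈ -5138.0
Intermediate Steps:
y(v) = v**2 (y(v) = v*v = v**2)
N(l) = 1/(l + l**2)
s(L) = 0
(-367 + N(22))*(s(11) + 14) = (-367 + 1/(22*(1 + 22)))*(0 + 14) = (-367 + (1/22)/23)*14 = (-367 + (1/22)*(1/23))*14 = (-367 + 1/506)*14 = -185701/506*14 = -1299907/253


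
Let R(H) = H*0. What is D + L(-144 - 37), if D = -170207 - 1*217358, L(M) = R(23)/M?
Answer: -387565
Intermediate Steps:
R(H) = 0
L(M) = 0 (L(M) = 0/M = 0)
D = -387565 (D = -170207 - 217358 = -387565)
D + L(-144 - 37) = -387565 + 0 = -387565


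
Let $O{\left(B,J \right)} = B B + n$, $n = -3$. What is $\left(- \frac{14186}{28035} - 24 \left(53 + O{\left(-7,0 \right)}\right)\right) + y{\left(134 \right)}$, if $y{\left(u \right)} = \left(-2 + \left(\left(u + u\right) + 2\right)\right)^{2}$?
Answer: $\frac{1946960494}{28035} \approx 69448.0$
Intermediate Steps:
$O{\left(B,J \right)} = -3 + B^{2}$ ($O{\left(B,J \right)} = B B - 3 = B^{2} - 3 = -3 + B^{2}$)
$y{\left(u \right)} = 4 u^{2}$ ($y{\left(u \right)} = \left(-2 + \left(2 u + 2\right)\right)^{2} = \left(-2 + \left(2 + 2 u\right)\right)^{2} = \left(2 u\right)^{2} = 4 u^{2}$)
$\left(- \frac{14186}{28035} - 24 \left(53 + O{\left(-7,0 \right)}\right)\right) + y{\left(134 \right)} = \left(- \frac{14186}{28035} - 24 \left(53 - \left(3 - \left(-7\right)^{2}\right)\right)\right) + 4 \cdot 134^{2} = \left(\left(-14186\right) \frac{1}{28035} - 24 \left(53 + \left(-3 + 49\right)\right)\right) + 4 \cdot 17956 = \left(- \frac{14186}{28035} - 24 \left(53 + 46\right)\right) + 71824 = \left(- \frac{14186}{28035} - 2376\right) + 71824 = - \frac{66625346}{28035} + 71824 = \frac{1946960494}{28035}$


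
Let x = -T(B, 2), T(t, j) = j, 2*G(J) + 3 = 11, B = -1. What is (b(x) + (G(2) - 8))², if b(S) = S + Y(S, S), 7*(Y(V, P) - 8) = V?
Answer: 144/49 ≈ 2.9388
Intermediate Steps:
G(J) = 4 (G(J) = -3/2 + (½)*11 = -3/2 + 11/2 = 4)
Y(V, P) = 8 + V/7
x = -2 (x = -1*2 = -2)
b(S) = 8 + 8*S/7 (b(S) = S + (8 + S/7) = 8 + 8*S/7)
(b(x) + (G(2) - 8))² = ((8 + (8/7)*(-2)) + (4 - 8))² = ((8 - 16/7) - 4)² = (40/7 - 4)² = (12/7)² = 144/49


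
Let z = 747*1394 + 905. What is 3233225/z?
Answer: 3233225/1042223 ≈ 3.1022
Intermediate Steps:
z = 1042223 (z = 1041318 + 905 = 1042223)
3233225/z = 3233225/1042223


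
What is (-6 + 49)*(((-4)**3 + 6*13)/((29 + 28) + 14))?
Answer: 602/71 ≈ 8.4789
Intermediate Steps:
(-6 + 49)*(((-4)**3 + 6*13)/((29 + 28) + 14)) = 43*((-64 + 78)/(57 + 14)) = 43*(14/71) = 602/71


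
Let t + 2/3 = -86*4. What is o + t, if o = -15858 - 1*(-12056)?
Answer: -12440/3 ≈ -4146.7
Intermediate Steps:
o = -3802 (o = -15858 + 12056 = -3802)
t = -1034/3 (t = -⅔ - 86*4 = -⅔ - 344 = -1034/3 ≈ -344.67)
o + t = -3802 - 1034/3 = -12440/3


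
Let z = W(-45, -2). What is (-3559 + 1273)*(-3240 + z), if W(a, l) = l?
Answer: 7411212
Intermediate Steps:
z = -2
(-3559 + 1273)*(-3240 + z) = (-3559 + 1273)*(-3240 - 2) = -2286*(-3242) = 7411212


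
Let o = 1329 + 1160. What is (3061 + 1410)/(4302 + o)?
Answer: 4471/6791 ≈ 0.65837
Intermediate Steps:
o = 2489
(3061 + 1410)/(4302 + o) = (3061 + 1410)/(4302 + 2489) = 4471/6791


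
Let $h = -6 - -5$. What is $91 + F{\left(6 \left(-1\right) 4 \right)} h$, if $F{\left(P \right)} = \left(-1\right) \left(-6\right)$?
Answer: $85$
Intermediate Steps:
$F{\left(P \right)} = 6$
$h = -1$ ($h = -6 + 5 = -1$)
$91 + F{\left(6 \left(-1\right) 4 \right)} h = 91 + 6 \left(-1\right) = 91 - 6 = 85$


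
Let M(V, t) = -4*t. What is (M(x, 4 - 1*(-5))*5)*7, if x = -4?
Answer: -1260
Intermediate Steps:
(M(x, 4 - 1*(-5))*5)*7 = (-4*(4 - 1*(-5))*5)*7 = (-4*(4 + 5)*5)*7 = (-4*9*5)*7 = -36*5*7 = -180*7 = -1260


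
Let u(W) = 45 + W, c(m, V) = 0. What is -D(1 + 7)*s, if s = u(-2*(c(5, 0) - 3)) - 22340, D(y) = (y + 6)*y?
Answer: 2496368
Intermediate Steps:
D(y) = y*(6 + y) (D(y) = (6 + y)*y = y*(6 + y))
s = -22289 (s = (45 - 2*(0 - 3)) - 22340 = (45 - 2*(-3)) - 22340 = (45 + 6) - 22340 = 51 - 22340 = -22289)
-D(1 + 7)*s = -(1 + 7)*(6 + (1 + 7))*(-22289) = -8*(6 + 8)*(-22289) = -8*14*(-22289) = -112*(-22289) = -1*(-2496368) = 2496368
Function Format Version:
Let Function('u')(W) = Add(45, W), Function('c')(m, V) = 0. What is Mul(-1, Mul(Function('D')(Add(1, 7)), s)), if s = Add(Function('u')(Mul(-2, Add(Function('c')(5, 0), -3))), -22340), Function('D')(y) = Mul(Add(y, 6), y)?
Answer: 2496368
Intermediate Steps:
Function('D')(y) = Mul(y, Add(6, y)) (Function('D')(y) = Mul(Add(6, y), y) = Mul(y, Add(6, y)))
s = -22289 (s = Add(Add(45, Mul(-2, Add(0, -3))), -22340) = Add(Add(45, Mul(-2, -3)), -22340) = Add(Add(45, 6), -22340) = Add(51, -22340) = -22289)
Mul(-1, Mul(Function('D')(Add(1, 7)), s)) = Mul(-1, Mul(Mul(Add(1, 7), Add(6, Add(1, 7))), -22289)) = Mul(-1, Mul(Mul(8, Add(6, 8)), -22289)) = Mul(-1, Mul(Mul(8, 14), -22289)) = Mul(-1, Mul(112, -22289)) = Mul(-1, -2496368) = 2496368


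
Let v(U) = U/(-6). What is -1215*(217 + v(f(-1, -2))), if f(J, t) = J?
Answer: -527715/2 ≈ -2.6386e+5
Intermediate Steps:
v(U) = -U/6 (v(U) = U*(-⅙) = -U/6)
-1215*(217 + v(f(-1, -2))) = -1215*(217 - ⅙*(-1)) = -1215*(217 + ⅙) = -1215*1303/6 = -527715/2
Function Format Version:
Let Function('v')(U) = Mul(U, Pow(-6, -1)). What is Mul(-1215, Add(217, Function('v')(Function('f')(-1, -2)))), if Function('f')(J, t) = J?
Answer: Rational(-527715, 2) ≈ -2.6386e+5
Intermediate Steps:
Function('v')(U) = Mul(Rational(-1, 6), U) (Function('v')(U) = Mul(U, Rational(-1, 6)) = Mul(Rational(-1, 6), U))
Mul(-1215, Add(217, Function('v')(Function('f')(-1, -2)))) = Mul(-1215, Add(217, Mul(Rational(-1, 6), -1))) = Mul(-1215, Add(217, Rational(1, 6))) = Mul(-1215, Rational(1303, 6)) = Rational(-527715, 2)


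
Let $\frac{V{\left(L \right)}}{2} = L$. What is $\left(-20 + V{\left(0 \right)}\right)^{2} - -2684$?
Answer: $3084$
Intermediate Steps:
$V{\left(L \right)} = 2 L$
$\left(-20 + V{\left(0 \right)}\right)^{2} - -2684 = \left(-20 + 2 \cdot 0\right)^{2} - -2684 = \left(-20 + 0\right)^{2} + 2684 = \left(-20\right)^{2} + 2684 = 400 + 2684 = 3084$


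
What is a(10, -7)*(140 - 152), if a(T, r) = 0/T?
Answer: 0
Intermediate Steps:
a(T, r) = 0
a(10, -7)*(140 - 152) = 0*(140 - 152) = 0*(-12) = 0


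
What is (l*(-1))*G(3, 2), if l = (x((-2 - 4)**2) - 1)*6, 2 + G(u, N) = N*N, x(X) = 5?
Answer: -48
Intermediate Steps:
G(u, N) = -2 + N**2 (G(u, N) = -2 + N*N = -2 + N**2)
l = 24 (l = (5 - 1)*6 = 4*6 = 24)
(l*(-1))*G(3, 2) = (24*(-1))*(-2 + 2**2) = -24*(-2 + 4) = -24*2 = -48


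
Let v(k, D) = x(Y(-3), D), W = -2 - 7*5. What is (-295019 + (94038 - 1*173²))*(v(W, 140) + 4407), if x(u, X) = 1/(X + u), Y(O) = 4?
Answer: -24422927365/24 ≈ -1.0176e+9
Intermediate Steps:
W = -37 (W = -2 - 35 = -37)
v(k, D) = 1/(4 + D) (v(k, D) = 1/(D + 4) = 1/(4 + D))
(-295019 + (94038 - 1*173²))*(v(W, 140) + 4407) = (-295019 + (94038 - 1*173²))*(1/(4 + 140) + 4407) = (-295019 + (94038 - 1*29929))*(1/144 + 4407) = (-295019 + (94038 - 29929))*(1/144 + 4407) = (-295019 + 64109)*(634609/144) = -230910*634609/144 = -24422927365/24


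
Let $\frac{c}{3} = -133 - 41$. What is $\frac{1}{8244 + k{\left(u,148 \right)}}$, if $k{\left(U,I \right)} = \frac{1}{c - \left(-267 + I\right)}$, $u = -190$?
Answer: $\frac{403}{3322331} \approx 0.0001213$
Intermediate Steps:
$c = -522$ ($c = 3 \left(-133 - 41\right) = 3 \left(-174\right) = -522$)
$k{\left(U,I \right)} = \frac{1}{-255 - I}$ ($k{\left(U,I \right)} = \frac{1}{-522 - \left(-267 + I\right)} = \frac{1}{-255 - I}$)
$\frac{1}{8244 + k{\left(u,148 \right)}} = \frac{1}{8244 - \frac{1}{255 + 148}} = \frac{1}{8244 - \frac{1}{403}} = \frac{1}{\frac{3322331}{403}} = \frac{403}{3322331}$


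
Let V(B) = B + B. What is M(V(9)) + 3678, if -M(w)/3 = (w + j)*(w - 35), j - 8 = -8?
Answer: 4596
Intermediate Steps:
j = 0 (j = 8 - 8 = 0)
V(B) = 2*B
M(w) = -3*w*(-35 + w) (M(w) = -3*(w + 0)*(w - 35) = -3*w*(-35 + w))
M(V(9)) + 3678 = 3*(2*9)*(35 - 2*9) + 3678 = 3*18*(35 - 1*18) + 3678 = 3*18*(35 - 18) + 3678 = 3*18*17 + 3678 = 918 + 3678 = 4596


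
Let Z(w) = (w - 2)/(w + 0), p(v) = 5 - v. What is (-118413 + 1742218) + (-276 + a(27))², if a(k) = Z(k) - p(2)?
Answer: 1240123909/729 ≈ 1.7011e+6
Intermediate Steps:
Z(w) = (-2 + w)/w
a(k) = -3 + (-2 + k)/k (a(k) = (-2 + k)/k - (5 - 1*2) = (-2 + k)/k - (5 - 2) = (-2 + k)/k - 1*3 = (-2 + k)/k - 3 = -3 + (-2 + k)/k)
(-118413 + 1742218) + (-276 + a(27))² = (-118413 + 1742218) + (-276 + (-2 - 2/27))² = 1623805 + (-276 + (-2 - 2*1/27))² = 1623805 + (-276 + (-2 - 2/27))² = 1623805 + (-276 - 56/27)² = 1623805 + (-7508/27)² = 1623805 + 56370064/729 = 1240123909/729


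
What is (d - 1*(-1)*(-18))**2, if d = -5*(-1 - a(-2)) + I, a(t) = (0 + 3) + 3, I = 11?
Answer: 784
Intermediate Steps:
a(t) = 6 (a(t) = 3 + 3 = 6)
d = 46 (d = -5*(-1 - 1*6) + 11 = -5*(-1 - 6) + 11 = -5*(-7) + 11 = 35 + 11 = 46)
(d - 1*(-1)*(-18))**2 = (46 - 1*(-1)*(-18))**2 = (46 + 1*(-18))**2 = (46 - 18)**2 = 28**2 = 784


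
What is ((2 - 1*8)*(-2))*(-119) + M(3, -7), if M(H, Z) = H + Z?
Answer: -1432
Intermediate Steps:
((2 - 1*8)*(-2))*(-119) + M(3, -7) = ((2 - 1*8)*(-2))*(-119) + (3 - 7) = ((2 - 8)*(-2))*(-119) - 4 = -6*(-2)*(-119) - 4 = 12*(-119) - 4 = -1428 - 4 = -1432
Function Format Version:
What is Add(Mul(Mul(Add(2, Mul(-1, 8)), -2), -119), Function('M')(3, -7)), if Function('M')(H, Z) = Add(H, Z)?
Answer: -1432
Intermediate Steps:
Add(Mul(Mul(Add(2, Mul(-1, 8)), -2), -119), Function('M')(3, -7)) = Add(Mul(Mul(Add(2, Mul(-1, 8)), -2), -119), Add(3, -7)) = Add(Mul(Mul(Add(2, -8), -2), -119), -4) = Add(Mul(Mul(-6, -2), -119), -4) = Add(Mul(12, -119), -4) = Add(-1428, -4) = -1432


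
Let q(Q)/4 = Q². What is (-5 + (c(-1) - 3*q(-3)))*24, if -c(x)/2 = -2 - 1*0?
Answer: -2616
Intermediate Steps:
c(x) = 4 (c(x) = -2*(-2 - 1*0) = -2*(-2 + 0) = -2*(-2) = 4)
q(Q) = 4*Q²
(-5 + (c(-1) - 3*q(-3)))*24 = (-5 + (4 - 12*(-3)²))*24 = (-5 + (4 - 12*9))*24 = (-5 + (4 - 3*36))*24 = (-5 + (4 - 108))*24 = (-5 - 104)*24 = -109*24 = -2616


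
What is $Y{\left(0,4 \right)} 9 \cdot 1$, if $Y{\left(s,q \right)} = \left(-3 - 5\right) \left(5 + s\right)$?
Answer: $-360$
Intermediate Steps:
$Y{\left(s,q \right)} = -40 - 8 s$ ($Y{\left(s,q \right)} = - 8 \left(5 + s\right) = -40 - 8 s$)
$Y{\left(0,4 \right)} 9 \cdot 1 = \left(-40 - 0\right) 9 \cdot 1 = \left(-40 + 0\right) 9 \cdot 1 = \left(-40\right) 9 \cdot 1 = \left(-360\right) 1 = -360$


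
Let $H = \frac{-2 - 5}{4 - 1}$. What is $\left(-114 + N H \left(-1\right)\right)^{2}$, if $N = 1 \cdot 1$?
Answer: $\frac{112225}{9} \approx 12469.0$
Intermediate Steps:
$H = - \frac{7}{3} \approx -2.3333$
$N = 1$
$\left(-114 + N H \left(-1\right)\right)^{2} = \left(-114 + 1 \left(- \frac{7}{3}\right) \left(-1\right)\right)^{2} = \left(-114 - - \frac{7}{3}\right)^{2} = \left(-114 + \frac{7}{3}\right)^{2} = \left(- \frac{335}{3}\right)^{2} = \frac{112225}{9}$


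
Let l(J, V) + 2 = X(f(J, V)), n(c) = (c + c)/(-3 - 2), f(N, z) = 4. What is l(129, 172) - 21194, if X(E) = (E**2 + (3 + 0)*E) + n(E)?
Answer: -105848/5 ≈ -21170.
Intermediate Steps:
n(c) = -2*c/5 (n(c) = (2*c)/(-5) = (2*c)*(-1/5) = -2*c/5)
X(E) = E**2 + 13*E/5 (X(E) = (E**2 + (3 + 0)*E) - 2*E/5 = (E**2 + 3*E) - 2*E/5 = E**2 + 13*E/5)
l(J, V) = 122/5 (l(J, V) = -2 + (1/5)*4*(13 + 5*4) = -2 + (1/5)*4*(13 + 20) = -2 + (1/5)*4*33 = -2 + 132/5 = 122/5)
l(129, 172) - 21194 = 122/5 - 21194 = -105848/5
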